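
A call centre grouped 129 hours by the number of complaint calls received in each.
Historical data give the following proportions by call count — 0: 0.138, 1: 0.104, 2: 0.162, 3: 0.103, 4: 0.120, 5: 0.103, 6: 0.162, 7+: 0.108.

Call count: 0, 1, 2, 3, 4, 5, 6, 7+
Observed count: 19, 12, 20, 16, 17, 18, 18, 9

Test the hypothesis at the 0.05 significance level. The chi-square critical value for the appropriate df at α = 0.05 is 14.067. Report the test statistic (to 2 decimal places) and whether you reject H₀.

4.79; do not reject

Expected counts E_i = n·p_i: 129×0.138 = 17.802, 129×0.104 = 13.416, 129×0.162 = 20.898, 129×0.103 = 13.287, 129×0.120 = 15.48, 129×0.103 = 13.287, 129×0.162 = 20.898, 129×0.108 = 13.932.
0: (19 − 17.802)²/17.802 = 1.435204/17.802 = 0.081
1: (12 − 13.416)²/13.416 = 2.005056/13.416 = 0.149
2: (20 − 20.898)²/20.898 = 0.806404/20.898 = 0.039
3: (16 − 13.287)²/13.287 = 7.360369/13.287 = 0.554
4: (17 − 15.48)²/15.48 = 2.3104/15.48 = 0.149
5: (18 − 13.287)²/13.287 = 22.212369/13.287 = 1.672
6: (18 − 20.898)²/20.898 = 8.398404/20.898 = 0.402
7+: (9 − 13.932)²/13.932 = 24.324624/13.932 = 1.746
Sum = 4.79
df = 7. Since 4.79 < 14.067, we do not reject H₀.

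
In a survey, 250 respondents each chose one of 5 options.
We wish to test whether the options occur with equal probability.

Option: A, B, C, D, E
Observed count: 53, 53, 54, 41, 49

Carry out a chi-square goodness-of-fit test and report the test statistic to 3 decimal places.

Under H₀ each category has probability 1/5, so each expected count is 250/5 = 50.
cat         O        E   (O−E)²/E
A          53       50     0.1800
B          53       50     0.1800
C          54       50     0.3200
D          41       50     1.6200
E          49       50     0.0200
Sum = 2.320

2.320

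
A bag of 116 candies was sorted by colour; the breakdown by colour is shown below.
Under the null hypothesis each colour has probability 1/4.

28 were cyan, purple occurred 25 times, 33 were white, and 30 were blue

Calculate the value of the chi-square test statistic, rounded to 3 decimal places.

Under H₀ each category has probability 1/4, so each expected count is 116/4 = 29.
χ² = (28−29)²/29 + (25−29)²/29 + (33−29)²/29 + (30−29)²/29
   = 0.0345 + 0.5517 + 0.5517 + 0.0345
Sum = 1.172

1.172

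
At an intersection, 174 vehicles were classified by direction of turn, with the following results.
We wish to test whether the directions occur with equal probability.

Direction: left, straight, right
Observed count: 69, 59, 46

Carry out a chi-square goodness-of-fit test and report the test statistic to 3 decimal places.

4.586

Expected count for each of the 3 categories: 174/3 = 58.
χ² = (69−58)²/58 + (59−58)²/58 + (46−58)²/58
   = 2.0862 + 0.0172 + 2.4828
Sum = 4.586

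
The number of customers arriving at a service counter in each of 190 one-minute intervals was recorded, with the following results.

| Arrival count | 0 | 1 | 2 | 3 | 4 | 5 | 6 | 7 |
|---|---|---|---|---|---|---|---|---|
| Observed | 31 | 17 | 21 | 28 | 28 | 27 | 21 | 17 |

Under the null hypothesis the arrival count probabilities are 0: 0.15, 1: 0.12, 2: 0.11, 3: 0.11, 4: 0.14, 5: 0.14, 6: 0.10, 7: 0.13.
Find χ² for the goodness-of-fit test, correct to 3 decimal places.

6.798

Expected counts E_i = n·p_i: 190×0.15 = 28.5, 190×0.12 = 22.8, 190×0.11 = 20.9, 190×0.11 = 20.9, 190×0.14 = 26.6, 190×0.14 = 26.6, 190×0.10 = 19, 190×0.13 = 24.7.
χ² = (31−28.5)²/28.5 + (17−22.8)²/22.8 + (21−20.9)²/20.9 + (28−20.9)²/20.9 + (28−26.6)²/26.6 + (27−26.6)²/26.6 + (21−19)²/19 + (17−24.7)²/24.7
   = 0.2193 + 1.4754 + 0.0005 + 2.4120 + 0.0737 + 0.0060 + 0.2105 + 2.4004
Sum = 6.798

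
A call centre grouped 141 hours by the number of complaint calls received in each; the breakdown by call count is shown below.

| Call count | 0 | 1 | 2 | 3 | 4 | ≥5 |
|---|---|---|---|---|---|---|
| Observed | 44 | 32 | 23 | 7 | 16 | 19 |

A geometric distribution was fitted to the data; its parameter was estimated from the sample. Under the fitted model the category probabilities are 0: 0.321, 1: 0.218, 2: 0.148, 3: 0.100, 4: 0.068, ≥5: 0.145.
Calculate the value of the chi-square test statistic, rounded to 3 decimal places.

Expected counts E_i = n·p_i: 141×0.321 = 45.261, 141×0.218 = 30.738, 141×0.148 = 20.868, 141×0.100 = 14.1, 141×0.068 = 9.588, 141×0.145 = 20.445.
0: (44 − 45.261)²/45.261 = 1.590121/45.261 = 0.0351
1: (32 − 30.738)²/30.738 = 1.592644/30.738 = 0.0518
2: (23 − 20.868)²/20.868 = 4.545424/20.868 = 0.2178
3: (7 − 14.1)²/14.1 = 50.41/14.1 = 3.5752
4: (16 − 9.588)²/9.588 = 41.113744/9.588 = 4.2880
≥5: (19 − 20.445)²/20.445 = 2.088025/20.445 = 0.1021
Sum = 8.270

8.270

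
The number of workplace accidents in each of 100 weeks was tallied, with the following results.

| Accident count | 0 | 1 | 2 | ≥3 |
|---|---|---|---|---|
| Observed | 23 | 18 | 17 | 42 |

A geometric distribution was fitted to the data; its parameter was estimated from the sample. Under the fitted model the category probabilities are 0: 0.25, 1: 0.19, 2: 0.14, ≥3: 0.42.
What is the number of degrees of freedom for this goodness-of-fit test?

2

There are k = 4 categories and 1 parameter estimated from the data, so df = 4 − 1 − 1 = 2.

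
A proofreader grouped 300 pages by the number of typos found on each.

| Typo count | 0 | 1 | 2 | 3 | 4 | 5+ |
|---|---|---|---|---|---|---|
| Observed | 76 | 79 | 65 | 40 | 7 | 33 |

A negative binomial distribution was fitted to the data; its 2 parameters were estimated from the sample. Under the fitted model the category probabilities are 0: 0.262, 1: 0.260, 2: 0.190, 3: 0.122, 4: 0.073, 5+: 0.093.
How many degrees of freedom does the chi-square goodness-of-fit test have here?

3

There are k = 6 categories and 2 parameters estimated from the data, so df = 6 − 1 − 2 = 3.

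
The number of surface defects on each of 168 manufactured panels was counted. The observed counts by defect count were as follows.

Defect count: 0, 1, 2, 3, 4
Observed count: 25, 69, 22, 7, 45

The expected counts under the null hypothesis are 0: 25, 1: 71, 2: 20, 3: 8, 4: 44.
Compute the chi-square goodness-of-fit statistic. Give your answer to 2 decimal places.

χ² = (25−25)²/25 + (69−71)²/71 + (22−20)²/20 + (7−8)²/8 + (45−44)²/44
   = 0.000 + 0.056 + 0.200 + 0.125 + 0.023
Sum = 0.40

0.40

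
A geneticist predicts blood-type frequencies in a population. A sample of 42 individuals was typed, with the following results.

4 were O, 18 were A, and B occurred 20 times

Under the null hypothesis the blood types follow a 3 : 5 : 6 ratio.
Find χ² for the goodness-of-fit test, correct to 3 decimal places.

3.600

Ratio total = 14. Expected counts: 42×3/14 = 9, 42×5/14 = 15, 42×6/14 = 18.
cat         O        E   (O−E)²/E
O           4        9     2.7778
A          18       15     0.6000
B          20       18     0.2222
Sum = 3.600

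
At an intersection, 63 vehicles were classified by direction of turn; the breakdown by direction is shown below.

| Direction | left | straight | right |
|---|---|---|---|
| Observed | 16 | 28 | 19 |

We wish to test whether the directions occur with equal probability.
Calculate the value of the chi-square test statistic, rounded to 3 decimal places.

3.714

Under H₀ each category has probability 1/3, so each expected count is 63/3 = 21.
cat           O        E   (O−E)²/E
left         16       21     1.1905
straight     28       21     2.3333
right        19       21     0.1905
Sum = 3.714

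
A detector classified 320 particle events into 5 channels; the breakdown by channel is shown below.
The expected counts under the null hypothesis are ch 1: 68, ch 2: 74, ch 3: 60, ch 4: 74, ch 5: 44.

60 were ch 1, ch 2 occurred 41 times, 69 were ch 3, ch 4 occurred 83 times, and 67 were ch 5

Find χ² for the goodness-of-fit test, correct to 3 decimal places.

ch 1: (60 − 68)²/68 = 64/68 = 0.9412
ch 2: (41 − 74)²/74 = 1089/74 = 14.7162
ch 3: (69 − 60)²/60 = 81/60 = 1.3500
ch 4: (83 − 74)²/74 = 81/74 = 1.0946
ch 5: (67 − 44)²/44 = 529/44 = 12.0227
Sum = 30.125

30.125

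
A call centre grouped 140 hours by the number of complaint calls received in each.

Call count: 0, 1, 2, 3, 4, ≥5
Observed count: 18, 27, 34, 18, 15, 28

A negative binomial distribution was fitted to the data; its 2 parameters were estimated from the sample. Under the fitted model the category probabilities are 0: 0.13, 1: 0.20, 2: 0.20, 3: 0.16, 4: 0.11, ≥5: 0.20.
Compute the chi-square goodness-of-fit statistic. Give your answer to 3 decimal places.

2.198

Expected counts E_i = n·p_i: 140×0.13 = 18.2, 140×0.20 = 28, 140×0.20 = 28, 140×0.16 = 22.4, 140×0.11 = 15.4, 140×0.20 = 28.
χ² = (18−18.2)²/18.2 + (27−28)²/28 + (34−28)²/28 + (18−22.4)²/22.4 + (15−15.4)²/15.4 + (28−28)²/28
   = 0.0022 + 0.0357 + 1.2857 + 0.8643 + 0.0104 + 0.0000
Sum = 2.198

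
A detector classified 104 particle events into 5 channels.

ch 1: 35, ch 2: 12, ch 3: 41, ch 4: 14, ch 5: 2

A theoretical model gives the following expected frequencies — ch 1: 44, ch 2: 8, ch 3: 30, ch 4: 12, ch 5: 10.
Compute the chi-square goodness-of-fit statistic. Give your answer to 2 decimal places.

14.61

χ² = (35−44)²/44 + (12−8)²/8 + (41−30)²/30 + (14−12)²/12 + (2−10)²/10
   = 1.841 + 2.000 + 4.033 + 0.333 + 6.400
Sum = 14.61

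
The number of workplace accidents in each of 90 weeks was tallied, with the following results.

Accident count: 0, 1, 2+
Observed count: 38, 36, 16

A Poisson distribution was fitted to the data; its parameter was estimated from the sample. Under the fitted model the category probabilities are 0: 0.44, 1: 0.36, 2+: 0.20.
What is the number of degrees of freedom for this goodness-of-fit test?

1

There are k = 3 categories and 1 parameter estimated from the data, so df = 3 − 1 − 1 = 1.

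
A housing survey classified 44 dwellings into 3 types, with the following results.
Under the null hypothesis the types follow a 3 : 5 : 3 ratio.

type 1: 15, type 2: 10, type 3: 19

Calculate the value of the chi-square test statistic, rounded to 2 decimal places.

9.83

Ratio total = 11. Expected counts: 44×3/11 = 12, 44×5/11 = 20, 44×3/11 = 12.
χ² = (15−12)²/12 + (10−20)²/20 + (19−12)²/12
   = 0.750 + 5.000 + 4.083
Sum = 9.83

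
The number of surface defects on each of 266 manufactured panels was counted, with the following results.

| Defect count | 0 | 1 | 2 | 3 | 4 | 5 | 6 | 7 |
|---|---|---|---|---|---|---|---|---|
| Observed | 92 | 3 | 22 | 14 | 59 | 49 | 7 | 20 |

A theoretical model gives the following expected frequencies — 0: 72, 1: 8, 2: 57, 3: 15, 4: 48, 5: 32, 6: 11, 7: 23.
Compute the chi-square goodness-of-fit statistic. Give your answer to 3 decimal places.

43.636

cat         O        E   (O−E)²/E
0          92       72     5.5556
1           3        8     3.1250
2          22       57    21.4912
3          14       15     0.0667
4          59       48     2.5208
5          49       32     9.0313
6           7       11     1.4545
7          20       23     0.3913
Sum = 43.636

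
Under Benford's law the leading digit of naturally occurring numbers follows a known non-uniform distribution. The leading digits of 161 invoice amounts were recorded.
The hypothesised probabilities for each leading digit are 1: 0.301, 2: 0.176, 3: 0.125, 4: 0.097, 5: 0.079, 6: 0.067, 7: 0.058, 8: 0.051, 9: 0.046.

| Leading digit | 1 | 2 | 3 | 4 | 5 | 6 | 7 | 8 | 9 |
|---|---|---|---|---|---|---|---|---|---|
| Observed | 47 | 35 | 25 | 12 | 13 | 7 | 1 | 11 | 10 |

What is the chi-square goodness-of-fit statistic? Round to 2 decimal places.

Expected counts E_i = n·p_i: 161×0.301 = 48.461, 161×0.176 = 28.336, 161×0.125 = 20.125, 161×0.097 = 15.617, 161×0.079 = 12.719, 161×0.067 = 10.787, 161×0.058 = 9.338, 161×0.051 = 8.211, 161×0.046 = 7.406.
1: (47 − 48.461)²/48.461 = 2.134521/48.461 = 0.044
2: (35 − 28.336)²/28.336 = 44.408896/28.336 = 1.567
3: (25 − 20.125)²/20.125 = 23.765625/20.125 = 1.181
4: (12 − 15.617)²/15.617 = 13.082689/15.617 = 0.838
5: (13 − 12.719)²/12.719 = 0.078961/12.719 = 0.006
6: (7 − 10.787)²/10.787 = 14.341369/10.787 = 1.330
7: (1 − 9.338)²/9.338 = 69.522244/9.338 = 7.445
8: (11 − 8.211)²/8.211 = 7.778521/8.211 = 0.947
9: (10 − 7.406)²/7.406 = 6.728836/7.406 = 0.909
Sum = 14.27

14.27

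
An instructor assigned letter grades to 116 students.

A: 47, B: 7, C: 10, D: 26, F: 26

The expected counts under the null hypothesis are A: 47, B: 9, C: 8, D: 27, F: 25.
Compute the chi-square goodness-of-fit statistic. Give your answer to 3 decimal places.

1.021

χ² = (47−47)²/47 + (7−9)²/9 + (10−8)²/8 + (26−27)²/27 + (26−25)²/25
   = 0.0000 + 0.4444 + 0.5000 + 0.0370 + 0.0400
Sum = 1.021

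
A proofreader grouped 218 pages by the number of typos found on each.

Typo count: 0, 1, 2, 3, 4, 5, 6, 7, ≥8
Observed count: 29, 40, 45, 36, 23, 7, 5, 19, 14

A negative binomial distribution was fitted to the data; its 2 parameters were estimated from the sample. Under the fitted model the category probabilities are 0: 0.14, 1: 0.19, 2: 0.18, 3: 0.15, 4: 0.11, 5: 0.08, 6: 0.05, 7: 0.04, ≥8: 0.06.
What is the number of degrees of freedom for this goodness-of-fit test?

There are k = 9 categories and 2 parameters estimated from the data, so df = 9 − 1 − 2 = 6.

6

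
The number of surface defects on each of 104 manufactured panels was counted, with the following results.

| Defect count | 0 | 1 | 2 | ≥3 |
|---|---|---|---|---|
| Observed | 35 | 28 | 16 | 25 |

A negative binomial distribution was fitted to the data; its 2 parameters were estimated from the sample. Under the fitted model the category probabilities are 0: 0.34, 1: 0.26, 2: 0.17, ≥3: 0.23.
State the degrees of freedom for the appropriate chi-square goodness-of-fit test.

There are k = 4 categories and 2 parameters estimated from the data, so df = 4 − 1 − 2 = 1.

1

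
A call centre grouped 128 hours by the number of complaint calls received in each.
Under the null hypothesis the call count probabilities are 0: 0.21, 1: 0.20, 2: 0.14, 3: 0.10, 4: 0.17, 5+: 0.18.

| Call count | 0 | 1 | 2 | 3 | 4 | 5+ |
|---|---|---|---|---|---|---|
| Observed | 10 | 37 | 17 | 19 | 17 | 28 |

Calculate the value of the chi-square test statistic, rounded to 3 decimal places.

20.836

Expected counts E_i = n·p_i: 128×0.21 = 26.88, 128×0.20 = 25.6, 128×0.14 = 17.92, 128×0.10 = 12.8, 128×0.17 = 21.76, 128×0.18 = 23.04.
0: (10 − 26.88)²/26.88 = 284.9344/26.88 = 10.6002
1: (37 − 25.6)²/25.6 = 129.96/25.6 = 5.0766
2: (17 − 17.92)²/17.92 = 0.8464/17.92 = 0.0472
3: (19 − 12.8)²/12.8 = 38.44/12.8 = 3.0031
4: (17 − 21.76)²/21.76 = 22.6576/21.76 = 1.0413
5+: (28 − 23.04)²/23.04 = 24.6016/23.04 = 1.0678
Sum = 20.836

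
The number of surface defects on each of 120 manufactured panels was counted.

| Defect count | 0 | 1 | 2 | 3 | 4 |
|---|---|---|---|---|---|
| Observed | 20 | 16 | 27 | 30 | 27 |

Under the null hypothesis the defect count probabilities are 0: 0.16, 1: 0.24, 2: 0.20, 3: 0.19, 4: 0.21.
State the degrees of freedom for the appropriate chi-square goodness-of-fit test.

There are k = 5 categories and no parameters were estimated from the data, so df = 5 − 1 = 4.

4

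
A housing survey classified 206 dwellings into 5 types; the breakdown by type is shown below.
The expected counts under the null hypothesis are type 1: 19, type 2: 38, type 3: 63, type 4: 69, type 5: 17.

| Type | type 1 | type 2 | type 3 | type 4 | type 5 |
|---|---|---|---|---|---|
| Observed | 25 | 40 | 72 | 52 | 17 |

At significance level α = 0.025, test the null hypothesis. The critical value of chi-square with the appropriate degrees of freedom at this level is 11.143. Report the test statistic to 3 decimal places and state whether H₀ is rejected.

7.474; do not reject

cat         O        E   (O−E)²/E
type 1     25       19     1.8947
type 2     40       38     0.1053
type 3     72       63     1.2857
type 4     52       69     4.1884
type 5     17       17     0.0000
Sum = 7.474
df = 4. Since 7.474 < 11.143, we do not reject H₀.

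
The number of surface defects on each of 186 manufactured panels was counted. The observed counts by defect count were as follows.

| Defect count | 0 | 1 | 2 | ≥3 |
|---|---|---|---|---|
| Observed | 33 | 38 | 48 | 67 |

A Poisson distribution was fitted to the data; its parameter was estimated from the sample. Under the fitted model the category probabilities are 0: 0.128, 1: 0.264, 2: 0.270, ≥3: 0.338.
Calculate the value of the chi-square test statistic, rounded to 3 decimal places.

Expected counts E_i = n·p_i: 186×0.128 = 23.808, 186×0.264 = 49.104, 186×0.270 = 50.22, 186×0.338 = 62.868.
0: (33 − 23.808)²/23.808 = 84.492864/23.808 = 3.5489
1: (38 − 49.104)²/49.104 = 123.298816/49.104 = 2.5110
2: (48 − 50.22)²/50.22 = 4.9284/50.22 = 0.0981
≥3: (67 − 62.868)²/62.868 = 17.073424/62.868 = 0.2716
Sum = 6.430

6.430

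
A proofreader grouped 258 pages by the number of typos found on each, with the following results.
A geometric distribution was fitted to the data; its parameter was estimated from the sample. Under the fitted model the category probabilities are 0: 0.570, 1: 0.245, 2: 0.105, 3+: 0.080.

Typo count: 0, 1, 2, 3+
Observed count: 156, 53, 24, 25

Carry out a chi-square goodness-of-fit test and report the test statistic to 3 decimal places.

3.466

Expected counts E_i = n·p_i: 258×0.570 = 147.06, 258×0.245 = 63.21, 258×0.105 = 27.09, 258×0.080 = 20.64.
χ² = (156−147.06)²/147.06 + (53−63.21)²/63.21 + (24−27.09)²/27.09 + (25−20.64)²/20.64
   = 0.5435 + 1.6492 + 0.3525 + 0.9210
Sum = 3.466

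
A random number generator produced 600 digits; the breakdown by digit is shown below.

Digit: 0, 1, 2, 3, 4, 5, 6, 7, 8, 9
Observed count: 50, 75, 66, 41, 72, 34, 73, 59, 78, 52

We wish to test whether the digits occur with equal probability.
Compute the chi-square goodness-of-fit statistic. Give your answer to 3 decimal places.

35.000

Under H₀ each category has probability 1/10, so each expected count is 600/10 = 60.
cat         O        E   (O−E)²/E
0          50       60     1.6667
1          75       60     3.7500
2          66       60     0.6000
3          41       60     6.0167
4          72       60     2.4000
5          34       60    11.2667
6          73       60     2.8167
7          59       60     0.0167
8          78       60     5.4000
9          52       60     1.0667
Sum = 35.000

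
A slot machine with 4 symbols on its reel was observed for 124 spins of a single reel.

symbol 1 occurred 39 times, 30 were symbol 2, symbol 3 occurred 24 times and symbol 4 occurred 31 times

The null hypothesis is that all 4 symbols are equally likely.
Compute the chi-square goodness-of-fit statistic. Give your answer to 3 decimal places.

Under H₀ each category has probability 1/4, so each expected count is 124/4 = 31.
cat           O        E   (O−E)²/E
symbol 1     39       31     2.0645
symbol 2     30       31     0.0323
symbol 3     24       31     1.5806
symbol 4     31       31     0.0000
Sum = 3.677

3.677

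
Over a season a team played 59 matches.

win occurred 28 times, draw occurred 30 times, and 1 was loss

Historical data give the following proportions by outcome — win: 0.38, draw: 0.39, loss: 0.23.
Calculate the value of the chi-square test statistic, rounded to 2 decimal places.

15.16

Expected counts E_i = n·p_i: 59×0.38 = 22.42, 59×0.39 = 23.01, 59×0.23 = 13.57.
win: (28 − 22.42)²/22.42 = 31.1364/22.42 = 1.389
draw: (30 − 23.01)²/23.01 = 48.8601/23.01 = 2.123
loss: (1 − 13.57)²/13.57 = 158.0049/13.57 = 11.644
Sum = 15.16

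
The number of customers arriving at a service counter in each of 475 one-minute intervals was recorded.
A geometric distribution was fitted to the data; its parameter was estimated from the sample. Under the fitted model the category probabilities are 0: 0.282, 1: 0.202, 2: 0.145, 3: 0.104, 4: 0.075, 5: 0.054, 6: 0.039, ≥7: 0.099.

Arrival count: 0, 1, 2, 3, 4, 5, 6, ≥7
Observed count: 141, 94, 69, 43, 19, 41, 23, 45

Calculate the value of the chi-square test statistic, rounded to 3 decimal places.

Expected counts E_i = n·p_i: 475×0.282 = 133.95, 475×0.202 = 95.95, 475×0.145 = 68.875, 475×0.104 = 49.4, 475×0.075 = 35.625, 475×0.054 = 25.65, 475×0.039 = 18.525, 475×0.099 = 47.025.
0: (141 − 133.95)²/133.95 = 49.7025/133.95 = 0.3711
1: (94 − 95.95)²/95.95 = 3.8025/95.95 = 0.0396
2: (69 − 68.875)²/68.875 = 0.015625/68.875 = 0.0002
3: (43 − 49.4)²/49.4 = 40.96/49.4 = 0.8291
4: (19 − 35.625)²/35.625 = 276.390625/35.625 = 7.7583
5: (41 − 25.65)²/25.65 = 235.6225/25.65 = 9.1861
6: (23 − 18.525)²/18.525 = 20.025625/18.525 = 1.0810
≥7: (45 − 47.025)²/47.025 = 4.100625/47.025 = 0.0872
Sum = 19.353

19.353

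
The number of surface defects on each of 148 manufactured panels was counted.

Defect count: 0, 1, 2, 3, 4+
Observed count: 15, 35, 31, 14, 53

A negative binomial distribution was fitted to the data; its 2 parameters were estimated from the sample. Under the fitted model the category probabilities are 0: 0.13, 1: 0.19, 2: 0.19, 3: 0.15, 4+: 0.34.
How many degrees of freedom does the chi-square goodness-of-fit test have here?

2

There are k = 5 categories and 2 parameters estimated from the data, so df = 5 − 1 − 2 = 2.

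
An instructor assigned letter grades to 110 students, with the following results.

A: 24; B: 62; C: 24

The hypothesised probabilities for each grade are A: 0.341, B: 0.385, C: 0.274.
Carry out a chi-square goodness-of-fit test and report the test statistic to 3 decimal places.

Expected counts E_i = n·p_i: 110×0.341 = 37.51, 110×0.385 = 42.35, 110×0.274 = 30.14.
χ² = (24−37.51)²/37.51 + (62−42.35)²/42.35 + (24−30.14)²/30.14
   = 4.8659 + 9.1174 + 1.2508
Sum = 15.234

15.234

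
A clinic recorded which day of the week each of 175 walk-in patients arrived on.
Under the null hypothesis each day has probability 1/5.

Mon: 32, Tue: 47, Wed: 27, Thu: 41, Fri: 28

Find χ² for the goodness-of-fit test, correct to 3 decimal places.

Under H₀ each category has probability 1/5, so each expected count is 175/5 = 35.
cat         O        E   (O−E)²/E
Mon        32       35     0.2571
Tue        47       35     4.1143
Wed        27       35     1.8286
Thu        41       35     1.0286
Fri        28       35     1.4000
Sum = 8.629

8.629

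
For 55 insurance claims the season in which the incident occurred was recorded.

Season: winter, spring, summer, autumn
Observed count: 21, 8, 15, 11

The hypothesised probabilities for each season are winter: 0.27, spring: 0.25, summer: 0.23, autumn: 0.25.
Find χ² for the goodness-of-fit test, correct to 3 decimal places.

Expected counts E_i = n·p_i: 55×0.27 = 14.85, 55×0.25 = 13.75, 55×0.23 = 12.65, 55×0.25 = 13.75.
winter: (21 − 14.85)²/14.85 = 37.8225/14.85 = 2.5470
spring: (8 − 13.75)²/13.75 = 33.0625/13.75 = 2.4045
summer: (15 − 12.65)²/12.65 = 5.5225/12.65 = 0.4366
autumn: (11 − 13.75)²/13.75 = 7.5625/13.75 = 0.5500
Sum = 5.938

5.938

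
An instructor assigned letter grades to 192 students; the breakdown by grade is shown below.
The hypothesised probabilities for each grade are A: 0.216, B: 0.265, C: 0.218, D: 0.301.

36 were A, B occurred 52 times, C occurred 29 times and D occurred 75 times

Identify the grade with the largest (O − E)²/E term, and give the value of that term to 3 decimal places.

Expected counts E_i = n·p_i: 192×0.216 = 41.472, 192×0.265 = 50.88, 192×0.218 = 41.856, 192×0.301 = 57.792.
χ² = (36−41.472)²/41.472 + (52−50.88)²/50.88 + (29−41.856)²/41.856 + (75−57.792)²/57.792
   = 0.7220 + 0.0247 + 3.9487 + 5.1238
The largest term is for D: 5.124.

D, 5.124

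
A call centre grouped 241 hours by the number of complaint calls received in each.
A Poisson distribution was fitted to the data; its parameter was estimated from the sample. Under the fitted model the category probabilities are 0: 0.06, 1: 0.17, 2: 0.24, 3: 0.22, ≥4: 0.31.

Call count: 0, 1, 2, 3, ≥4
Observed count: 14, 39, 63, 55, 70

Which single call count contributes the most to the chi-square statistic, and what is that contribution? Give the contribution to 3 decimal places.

Expected counts E_i = n·p_i: 241×0.06 = 14.46, 241×0.17 = 40.97, 241×0.24 = 57.84, 241×0.22 = 53.02, 241×0.31 = 74.71.
χ² = (14−14.46)²/14.46 + (39−40.97)²/40.97 + (63−57.84)²/57.84 + (55−53.02)²/53.02 + (70−74.71)²/74.71
   = 0.0146 + 0.0947 + 0.4603 + 0.0739 + 0.2969
The largest term is for 2: 0.460.

2, 0.460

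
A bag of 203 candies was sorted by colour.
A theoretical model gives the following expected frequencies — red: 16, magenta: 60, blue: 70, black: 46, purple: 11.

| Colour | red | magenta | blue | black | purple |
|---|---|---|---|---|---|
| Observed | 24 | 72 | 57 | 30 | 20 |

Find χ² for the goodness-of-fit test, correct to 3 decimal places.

red: (24 − 16)²/16 = 64/16 = 4.0000
magenta: (72 − 60)²/60 = 144/60 = 2.4000
blue: (57 − 70)²/70 = 169/70 = 2.4143
black: (30 − 46)²/46 = 256/46 = 5.5652
purple: (20 − 11)²/11 = 81/11 = 7.3636
Sum = 21.743

21.743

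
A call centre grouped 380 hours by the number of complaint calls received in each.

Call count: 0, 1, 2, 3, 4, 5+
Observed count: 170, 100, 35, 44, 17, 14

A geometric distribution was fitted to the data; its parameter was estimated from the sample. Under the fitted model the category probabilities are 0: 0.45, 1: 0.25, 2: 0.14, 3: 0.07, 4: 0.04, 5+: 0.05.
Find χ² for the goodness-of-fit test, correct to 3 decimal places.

Expected counts E_i = n·p_i: 380×0.45 = 171, 380×0.25 = 95, 380×0.14 = 53.2, 380×0.07 = 26.6, 380×0.04 = 15.2, 380×0.05 = 19.
cat         O        E   (O−E)²/E
0         170      171     0.0058
1         100       95     0.2632
2          35     53.2     6.2263
3          44     26.6    11.3820
4          17     15.2     0.2132
5+         14       19     1.3158
Sum = 19.406

19.406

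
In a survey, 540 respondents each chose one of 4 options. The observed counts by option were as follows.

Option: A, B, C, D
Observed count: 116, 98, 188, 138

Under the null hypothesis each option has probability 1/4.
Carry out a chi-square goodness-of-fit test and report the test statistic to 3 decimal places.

33.689

Expected count for each of the 4 categories: 540/4 = 135.
A: (116 − 135)²/135 = 361/135 = 2.6741
B: (98 − 135)²/135 = 1369/135 = 10.1407
C: (188 − 135)²/135 = 2809/135 = 20.8074
D: (138 − 135)²/135 = 9/135 = 0.0667
Sum = 33.689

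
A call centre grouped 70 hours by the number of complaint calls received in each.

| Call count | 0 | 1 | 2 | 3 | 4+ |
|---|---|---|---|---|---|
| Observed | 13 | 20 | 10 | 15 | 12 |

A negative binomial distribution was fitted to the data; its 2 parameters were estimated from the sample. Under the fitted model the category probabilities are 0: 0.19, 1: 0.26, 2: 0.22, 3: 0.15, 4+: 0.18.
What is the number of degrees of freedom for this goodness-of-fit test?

2

There are k = 5 categories and 2 parameters estimated from the data, so df = 5 − 1 − 2 = 2.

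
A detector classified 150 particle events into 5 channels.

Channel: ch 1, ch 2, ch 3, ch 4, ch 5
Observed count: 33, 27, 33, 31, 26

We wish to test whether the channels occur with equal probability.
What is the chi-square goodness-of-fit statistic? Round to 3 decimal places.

1.467

Expected count for each of the 5 categories: 150/5 = 30.
ch 1: (33 − 30)²/30 = 9/30 = 0.3000
ch 2: (27 − 30)²/30 = 9/30 = 0.3000
ch 3: (33 − 30)²/30 = 9/30 = 0.3000
ch 4: (31 − 30)²/30 = 1/30 = 0.0333
ch 5: (26 − 30)²/30 = 16/30 = 0.5333
Sum = 1.467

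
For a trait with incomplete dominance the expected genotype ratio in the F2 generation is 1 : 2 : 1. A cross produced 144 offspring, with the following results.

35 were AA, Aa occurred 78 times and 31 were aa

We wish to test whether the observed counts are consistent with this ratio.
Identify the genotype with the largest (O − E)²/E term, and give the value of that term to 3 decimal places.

aa, 0.694

Ratio total = 4. Expected counts: 144×1/4 = 36, 144×2/4 = 72, 144×1/4 = 36.
χ² = (35−36)²/36 + (78−72)²/72 + (31−36)²/36
   = 0.0278 + 0.5000 + 0.6944
The largest term is for aa: 0.694.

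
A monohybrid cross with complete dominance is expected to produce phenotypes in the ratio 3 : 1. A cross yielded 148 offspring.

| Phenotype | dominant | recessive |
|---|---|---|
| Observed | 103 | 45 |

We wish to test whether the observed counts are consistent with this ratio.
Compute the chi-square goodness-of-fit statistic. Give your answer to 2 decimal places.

2.31

Ratio total = 4. Expected counts: 148×3/4 = 111, 148×1/4 = 37.
cat            O        E   (O−E)²/E
dominant     103      111      0.577
recessive     45       37      1.730
Sum = 2.31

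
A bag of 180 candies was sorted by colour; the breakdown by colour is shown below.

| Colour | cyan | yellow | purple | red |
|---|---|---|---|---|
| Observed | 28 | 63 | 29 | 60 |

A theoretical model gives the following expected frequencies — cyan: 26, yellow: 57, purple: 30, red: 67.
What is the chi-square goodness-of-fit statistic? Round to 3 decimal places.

χ² = (28−26)²/26 + (63−57)²/57 + (29−30)²/30 + (60−67)²/67
   = 0.1538 + 0.6316 + 0.0333 + 0.7313
Sum = 1.550

1.550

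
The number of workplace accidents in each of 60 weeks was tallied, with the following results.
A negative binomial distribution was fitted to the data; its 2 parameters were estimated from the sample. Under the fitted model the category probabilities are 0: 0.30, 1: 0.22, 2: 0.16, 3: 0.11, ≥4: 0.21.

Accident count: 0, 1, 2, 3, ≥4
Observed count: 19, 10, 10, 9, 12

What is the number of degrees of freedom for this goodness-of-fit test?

2

There are k = 5 categories and 2 parameters estimated from the data, so df = 5 − 1 − 2 = 2.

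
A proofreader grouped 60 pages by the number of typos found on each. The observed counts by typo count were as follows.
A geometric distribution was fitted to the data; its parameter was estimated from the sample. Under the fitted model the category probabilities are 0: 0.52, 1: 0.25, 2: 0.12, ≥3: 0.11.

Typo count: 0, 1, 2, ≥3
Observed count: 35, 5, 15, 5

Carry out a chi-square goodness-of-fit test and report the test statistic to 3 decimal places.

15.967

Expected counts E_i = n·p_i: 60×0.52 = 31.2, 60×0.25 = 15, 60×0.12 = 7.2, 60×0.11 = 6.6.
χ² = (35−31.2)²/31.2 + (5−15)²/15 + (15−7.2)²/7.2 + (5−6.6)²/6.6
   = 0.4628 + 6.6667 + 8.4500 + 0.3879
Sum = 15.967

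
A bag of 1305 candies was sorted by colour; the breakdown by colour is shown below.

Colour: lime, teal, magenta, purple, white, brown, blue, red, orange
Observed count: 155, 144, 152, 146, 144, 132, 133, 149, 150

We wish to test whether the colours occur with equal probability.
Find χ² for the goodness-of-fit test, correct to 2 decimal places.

Under H₀ each category has probability 1/9, so each expected count is 1305/9 = 145.
χ² = (155−145)²/145 + (144−145)²/145 + (152−145)²/145 + (146−145)²/145 + (144−145)²/145 + (132−145)²/145 + (133−145)²/145 + (149−145)²/145 + (150−145)²/145
   = 0.690 + 0.007 + 0.338 + 0.007 + 0.007 + 1.166 + 0.993 + 0.110 + 0.172
Sum = 3.49

3.49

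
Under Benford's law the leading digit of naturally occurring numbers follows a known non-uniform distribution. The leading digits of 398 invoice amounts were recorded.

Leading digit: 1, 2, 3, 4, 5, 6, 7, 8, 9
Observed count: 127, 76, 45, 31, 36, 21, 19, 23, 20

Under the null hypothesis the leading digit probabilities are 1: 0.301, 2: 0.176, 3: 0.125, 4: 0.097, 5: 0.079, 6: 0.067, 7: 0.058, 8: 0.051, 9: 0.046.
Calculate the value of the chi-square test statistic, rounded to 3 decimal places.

5.994

Expected counts E_i = n·p_i: 398×0.301 = 119.798, 398×0.176 = 70.048, 398×0.125 = 49.75, 398×0.097 = 38.606, 398×0.079 = 31.442, 398×0.067 = 26.666, 398×0.058 = 23.084, 398×0.051 = 20.298, 398×0.046 = 18.308.
1: (127 − 119.798)²/119.798 = 51.868804/119.798 = 0.4330
2: (76 − 70.048)²/70.048 = 35.426304/70.048 = 0.5057
3: (45 − 49.75)²/49.75 = 22.5625/49.75 = 0.4535
4: (31 − 38.606)²/38.606 = 57.851236/38.606 = 1.4985
5: (36 − 31.442)²/31.442 = 20.775364/31.442 = 0.6608
6: (21 − 26.666)²/26.666 = 32.103556/26.666 = 1.2039
7: (19 − 23.084)²/23.084 = 16.679056/23.084 = 0.7225
8: (23 − 20.298)²/20.298 = 7.300804/20.298 = 0.3597
9: (20 − 18.308)²/18.308 = 2.862864/18.308 = 0.1564
Sum = 5.994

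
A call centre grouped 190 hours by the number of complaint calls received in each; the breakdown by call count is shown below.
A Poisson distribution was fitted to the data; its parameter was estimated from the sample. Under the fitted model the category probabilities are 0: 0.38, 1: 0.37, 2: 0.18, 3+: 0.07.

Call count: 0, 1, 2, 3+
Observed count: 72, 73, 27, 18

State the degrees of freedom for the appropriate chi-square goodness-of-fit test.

There are k = 4 categories and 1 parameter estimated from the data, so df = 4 − 1 − 1 = 2.

2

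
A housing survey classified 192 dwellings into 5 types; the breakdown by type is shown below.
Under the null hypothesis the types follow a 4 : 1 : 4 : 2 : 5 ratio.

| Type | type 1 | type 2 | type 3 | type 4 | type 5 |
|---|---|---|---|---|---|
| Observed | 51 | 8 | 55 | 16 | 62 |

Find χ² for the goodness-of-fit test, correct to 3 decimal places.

5.275

Ratio total = 16. Expected counts: 192×4/16 = 48, 192×1/16 = 12, 192×4/16 = 48, 192×2/16 = 24, 192×5/16 = 60.
type 1: (51 − 48)²/48 = 9/48 = 0.1875
type 2: (8 − 12)²/12 = 16/12 = 1.3333
type 3: (55 − 48)²/48 = 49/48 = 1.0208
type 4: (16 − 24)²/24 = 64/24 = 2.6667
type 5: (62 − 60)²/60 = 4/60 = 0.0667
Sum = 5.275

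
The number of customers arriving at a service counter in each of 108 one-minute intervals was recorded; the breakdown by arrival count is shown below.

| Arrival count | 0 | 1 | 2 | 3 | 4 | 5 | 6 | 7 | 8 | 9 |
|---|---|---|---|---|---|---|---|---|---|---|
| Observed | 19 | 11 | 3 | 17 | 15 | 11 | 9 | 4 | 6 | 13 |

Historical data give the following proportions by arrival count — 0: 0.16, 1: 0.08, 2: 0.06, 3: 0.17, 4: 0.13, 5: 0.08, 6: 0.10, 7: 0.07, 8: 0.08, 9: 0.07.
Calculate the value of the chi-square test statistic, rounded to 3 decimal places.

10.193

Expected counts E_i = n·p_i: 108×0.16 = 17.28, 108×0.08 = 8.64, 108×0.06 = 6.48, 108×0.17 = 18.36, 108×0.13 = 14.04, 108×0.08 = 8.64, 108×0.10 = 10.8, 108×0.07 = 7.56, 108×0.08 = 8.64, 108×0.07 = 7.56.
cat         O        E   (O−E)²/E
0          19    17.28     0.1712
1          11     8.64     0.6446
2           3     6.48     1.8689
3          17    18.36     0.1007
4          15    14.04     0.0656
5          11     8.64     0.6446
6           9     10.8     0.3000
7           4     7.56     1.6764
8           6     8.64     0.8067
9          13     7.56     3.9145
Sum = 10.193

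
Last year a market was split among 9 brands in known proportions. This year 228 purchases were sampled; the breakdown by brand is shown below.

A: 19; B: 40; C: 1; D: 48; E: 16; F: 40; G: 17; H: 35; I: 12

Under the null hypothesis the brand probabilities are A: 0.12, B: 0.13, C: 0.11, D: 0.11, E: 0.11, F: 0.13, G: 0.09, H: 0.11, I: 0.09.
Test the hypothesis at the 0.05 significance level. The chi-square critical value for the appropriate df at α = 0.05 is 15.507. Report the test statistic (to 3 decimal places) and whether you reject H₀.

Expected counts E_i = n·p_i: 228×0.12 = 27.36, 228×0.13 = 29.64, 228×0.11 = 25.08, 228×0.11 = 25.08, 228×0.11 = 25.08, 228×0.13 = 29.64, 228×0.09 = 20.52, 228×0.11 = 25.08, 228×0.09 = 20.52.
χ² = (19−27.36)²/27.36 + (40−29.64)²/29.64 + (1−25.08)²/25.08 + (48−25.08)²/25.08 + (16−25.08)²/25.08 + (40−29.64)²/29.64 + (17−20.52)²/20.52 + (35−25.08)²/25.08 + (12−20.52)²/20.52
   = 2.5544 + 3.6211 + 23.1199 + 20.9460 + 3.2873 + 3.6211 + 0.6038 + 3.9237 + 3.5375
Sum = 65.215
df = 8. Since 65.215 > 15.507, we reject H₀.

65.215; reject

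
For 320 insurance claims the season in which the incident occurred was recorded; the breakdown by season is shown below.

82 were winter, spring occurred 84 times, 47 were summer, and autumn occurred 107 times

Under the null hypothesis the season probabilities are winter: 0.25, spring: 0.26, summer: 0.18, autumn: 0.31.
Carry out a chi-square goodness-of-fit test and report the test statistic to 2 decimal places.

Expected counts E_i = n·p_i: 320×0.25 = 80, 320×0.26 = 83.2, 320×0.18 = 57.6, 320×0.31 = 99.2.
winter: (82 − 80)²/80 = 4/80 = 0.050
spring: (84 − 83.2)²/83.2 = 0.64/83.2 = 0.008
summer: (47 − 57.6)²/57.6 = 112.36/57.6 = 1.951
autumn: (107 − 99.2)²/99.2 = 60.84/99.2 = 0.613
Sum = 2.62

2.62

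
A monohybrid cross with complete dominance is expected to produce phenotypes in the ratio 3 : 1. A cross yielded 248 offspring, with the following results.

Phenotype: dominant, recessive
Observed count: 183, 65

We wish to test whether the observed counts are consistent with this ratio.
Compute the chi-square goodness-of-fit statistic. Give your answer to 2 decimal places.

Ratio total = 4. Expected counts: 248×3/4 = 186, 248×1/4 = 62.
dominant: (183 − 186)²/186 = 9/186 = 0.048
recessive: (65 − 62)²/62 = 9/62 = 0.145
Sum = 0.19

0.19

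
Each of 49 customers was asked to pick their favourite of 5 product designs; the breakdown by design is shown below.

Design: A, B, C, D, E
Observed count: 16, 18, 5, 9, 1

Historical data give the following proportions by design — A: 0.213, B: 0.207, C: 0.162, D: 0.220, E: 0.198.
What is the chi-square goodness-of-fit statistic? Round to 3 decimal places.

Expected counts E_i = n·p_i: 49×0.213 = 10.437, 49×0.207 = 10.143, 49×0.162 = 7.938, 49×0.220 = 10.78, 49×0.198 = 9.702.
χ² = (16−10.437)²/10.437 + (18−10.143)²/10.143 + (5−7.938)²/7.938 + (9−10.78)²/10.78 + (1−9.702)²/9.702
   = 2.9651 + 6.0862 + 1.0874 + 0.2939 + 7.8051
Sum = 18.238

18.238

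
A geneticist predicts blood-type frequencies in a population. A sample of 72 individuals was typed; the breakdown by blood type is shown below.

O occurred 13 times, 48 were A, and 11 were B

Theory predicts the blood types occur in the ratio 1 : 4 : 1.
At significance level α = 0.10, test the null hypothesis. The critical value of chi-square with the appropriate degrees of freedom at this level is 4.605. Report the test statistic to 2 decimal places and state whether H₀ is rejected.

Ratio total = 6. Expected counts: 72×1/6 = 12, 72×4/6 = 48, 72×1/6 = 12.
cat         O        E   (O−E)²/E
O          13       12      0.083
A          48       48      0.000
B          11       12      0.083
Sum = 0.17
df = 2. Since 0.17 < 4.605, we do not reject H₀.

0.17; do not reject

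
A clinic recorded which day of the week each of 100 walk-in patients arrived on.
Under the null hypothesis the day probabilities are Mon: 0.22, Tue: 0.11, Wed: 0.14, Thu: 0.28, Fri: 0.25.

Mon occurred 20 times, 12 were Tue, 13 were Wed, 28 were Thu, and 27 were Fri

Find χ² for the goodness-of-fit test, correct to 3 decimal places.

0.504

Expected counts E_i = n·p_i: 100×0.22 = 22, 100×0.11 = 11, 100×0.14 = 14, 100×0.28 = 28, 100×0.25 = 25.
Mon: (20 − 22)²/22 = 4/22 = 0.1818
Tue: (12 − 11)²/11 = 1/11 = 0.0909
Wed: (13 − 14)²/14 = 1/14 = 0.0714
Thu: (28 − 28)²/28 = 0/28 = 0.0000
Fri: (27 − 25)²/25 = 4/25 = 0.1600
Sum = 0.504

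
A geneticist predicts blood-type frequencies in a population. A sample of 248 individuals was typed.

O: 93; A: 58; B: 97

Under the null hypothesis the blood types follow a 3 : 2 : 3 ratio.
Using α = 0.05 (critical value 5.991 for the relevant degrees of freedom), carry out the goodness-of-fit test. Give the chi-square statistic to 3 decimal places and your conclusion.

0.430; do not reject

Ratio total = 8. Expected counts: 248×3/8 = 93, 248×2/8 = 62, 248×3/8 = 93.
cat         O        E   (O−E)²/E
O          93       93     0.0000
A          58       62     0.2581
B          97       93     0.1720
Sum = 0.430
df = 2. Since 0.430 < 5.991, we do not reject H₀.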